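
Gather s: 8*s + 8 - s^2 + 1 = -s^2 + 8*s + 9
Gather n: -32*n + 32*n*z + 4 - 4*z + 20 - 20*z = n*(32*z - 32) - 24*z + 24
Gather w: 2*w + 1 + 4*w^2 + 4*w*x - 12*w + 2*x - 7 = 4*w^2 + w*(4*x - 10) + 2*x - 6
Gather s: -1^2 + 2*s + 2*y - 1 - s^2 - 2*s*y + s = -s^2 + s*(3 - 2*y) + 2*y - 2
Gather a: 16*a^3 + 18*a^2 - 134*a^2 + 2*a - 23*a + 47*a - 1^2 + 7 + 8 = 16*a^3 - 116*a^2 + 26*a + 14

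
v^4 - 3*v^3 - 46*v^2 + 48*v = v*(v - 8)*(v - 1)*(v + 6)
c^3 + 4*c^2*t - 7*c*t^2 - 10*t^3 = (c - 2*t)*(c + t)*(c + 5*t)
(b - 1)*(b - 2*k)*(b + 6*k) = b^3 + 4*b^2*k - b^2 - 12*b*k^2 - 4*b*k + 12*k^2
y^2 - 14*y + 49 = (y - 7)^2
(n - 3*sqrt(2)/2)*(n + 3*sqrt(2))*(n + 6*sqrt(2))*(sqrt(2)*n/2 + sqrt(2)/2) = sqrt(2)*n^4/2 + sqrt(2)*n^3/2 + 15*n^3/2 + 9*sqrt(2)*n^2/2 + 15*n^2/2 - 54*n + 9*sqrt(2)*n/2 - 54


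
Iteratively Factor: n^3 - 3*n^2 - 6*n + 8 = (n - 4)*(n^2 + n - 2) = (n - 4)*(n - 1)*(n + 2)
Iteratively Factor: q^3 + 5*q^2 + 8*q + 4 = (q + 1)*(q^2 + 4*q + 4) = (q + 1)*(q + 2)*(q + 2)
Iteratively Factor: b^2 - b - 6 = (b + 2)*(b - 3)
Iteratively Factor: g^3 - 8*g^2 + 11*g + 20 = (g - 4)*(g^2 - 4*g - 5) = (g - 4)*(g + 1)*(g - 5)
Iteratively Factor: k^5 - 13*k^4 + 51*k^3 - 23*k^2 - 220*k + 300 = (k + 2)*(k^4 - 15*k^3 + 81*k^2 - 185*k + 150) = (k - 5)*(k + 2)*(k^3 - 10*k^2 + 31*k - 30) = (k - 5)*(k - 3)*(k + 2)*(k^2 - 7*k + 10) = (k - 5)*(k - 3)*(k - 2)*(k + 2)*(k - 5)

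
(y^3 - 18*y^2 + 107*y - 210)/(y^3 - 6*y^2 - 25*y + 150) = (y - 7)/(y + 5)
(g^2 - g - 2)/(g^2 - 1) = (g - 2)/(g - 1)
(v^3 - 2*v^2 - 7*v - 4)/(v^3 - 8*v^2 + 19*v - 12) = (v^2 + 2*v + 1)/(v^2 - 4*v + 3)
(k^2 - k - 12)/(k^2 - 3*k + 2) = (k^2 - k - 12)/(k^2 - 3*k + 2)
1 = 1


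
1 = 1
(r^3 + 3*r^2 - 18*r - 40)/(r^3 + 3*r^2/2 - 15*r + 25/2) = 2*(r^2 - 2*r - 8)/(2*r^2 - 7*r + 5)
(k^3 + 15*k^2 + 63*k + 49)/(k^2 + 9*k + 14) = (k^2 + 8*k + 7)/(k + 2)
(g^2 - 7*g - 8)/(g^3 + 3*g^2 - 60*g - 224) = (g + 1)/(g^2 + 11*g + 28)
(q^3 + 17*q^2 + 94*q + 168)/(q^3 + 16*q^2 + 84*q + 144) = (q + 7)/(q + 6)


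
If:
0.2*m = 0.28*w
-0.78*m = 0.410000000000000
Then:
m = -0.53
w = -0.38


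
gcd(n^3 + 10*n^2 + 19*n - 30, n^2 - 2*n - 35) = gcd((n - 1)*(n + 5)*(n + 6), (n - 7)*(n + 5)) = n + 5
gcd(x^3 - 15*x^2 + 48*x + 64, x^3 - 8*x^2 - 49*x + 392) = x - 8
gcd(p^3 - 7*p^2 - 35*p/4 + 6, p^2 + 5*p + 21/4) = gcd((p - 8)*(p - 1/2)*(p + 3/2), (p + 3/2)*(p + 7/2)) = p + 3/2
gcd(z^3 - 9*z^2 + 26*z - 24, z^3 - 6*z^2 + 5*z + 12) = z^2 - 7*z + 12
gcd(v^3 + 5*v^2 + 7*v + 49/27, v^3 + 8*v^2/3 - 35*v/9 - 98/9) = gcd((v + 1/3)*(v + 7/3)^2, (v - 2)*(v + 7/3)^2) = v^2 + 14*v/3 + 49/9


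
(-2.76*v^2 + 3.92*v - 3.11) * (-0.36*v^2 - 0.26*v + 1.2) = 0.9936*v^4 - 0.6936*v^3 - 3.2116*v^2 + 5.5126*v - 3.732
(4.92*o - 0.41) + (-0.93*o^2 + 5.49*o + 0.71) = -0.93*o^2 + 10.41*o + 0.3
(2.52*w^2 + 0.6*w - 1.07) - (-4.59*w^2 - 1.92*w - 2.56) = 7.11*w^2 + 2.52*w + 1.49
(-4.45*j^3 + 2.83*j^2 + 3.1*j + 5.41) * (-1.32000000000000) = 5.874*j^3 - 3.7356*j^2 - 4.092*j - 7.1412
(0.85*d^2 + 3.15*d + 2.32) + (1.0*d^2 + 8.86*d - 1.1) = 1.85*d^2 + 12.01*d + 1.22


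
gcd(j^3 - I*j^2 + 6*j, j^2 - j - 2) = 1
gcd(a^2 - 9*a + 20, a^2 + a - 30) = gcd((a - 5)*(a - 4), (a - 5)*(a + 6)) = a - 5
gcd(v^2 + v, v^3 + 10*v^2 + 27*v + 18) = v + 1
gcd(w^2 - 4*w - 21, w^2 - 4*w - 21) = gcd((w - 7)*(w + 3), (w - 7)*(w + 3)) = w^2 - 4*w - 21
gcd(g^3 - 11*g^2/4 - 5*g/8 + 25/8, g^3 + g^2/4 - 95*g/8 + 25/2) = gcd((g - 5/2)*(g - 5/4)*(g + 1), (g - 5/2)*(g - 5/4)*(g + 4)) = g^2 - 15*g/4 + 25/8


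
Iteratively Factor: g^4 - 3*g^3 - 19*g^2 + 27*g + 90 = (g + 3)*(g^3 - 6*g^2 - g + 30) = (g + 2)*(g + 3)*(g^2 - 8*g + 15) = (g - 5)*(g + 2)*(g + 3)*(g - 3)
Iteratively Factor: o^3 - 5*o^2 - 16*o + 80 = (o - 4)*(o^2 - o - 20) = (o - 5)*(o - 4)*(o + 4)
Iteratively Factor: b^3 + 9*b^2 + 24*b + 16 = (b + 1)*(b^2 + 8*b + 16) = (b + 1)*(b + 4)*(b + 4)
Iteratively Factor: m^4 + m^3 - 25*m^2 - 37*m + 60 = (m + 3)*(m^3 - 2*m^2 - 19*m + 20) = (m - 1)*(m + 3)*(m^2 - m - 20) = (m - 5)*(m - 1)*(m + 3)*(m + 4)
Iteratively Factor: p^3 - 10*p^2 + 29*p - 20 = (p - 1)*(p^2 - 9*p + 20) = (p - 5)*(p - 1)*(p - 4)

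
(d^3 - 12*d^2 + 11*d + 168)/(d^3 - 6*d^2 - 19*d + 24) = (d - 7)/(d - 1)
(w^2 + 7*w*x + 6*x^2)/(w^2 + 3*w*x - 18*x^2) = (-w - x)/(-w + 3*x)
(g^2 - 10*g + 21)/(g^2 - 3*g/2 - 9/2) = 2*(g - 7)/(2*g + 3)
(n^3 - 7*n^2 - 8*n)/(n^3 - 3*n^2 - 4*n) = (n - 8)/(n - 4)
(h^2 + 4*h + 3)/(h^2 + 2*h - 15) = (h^2 + 4*h + 3)/(h^2 + 2*h - 15)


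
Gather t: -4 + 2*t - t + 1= t - 3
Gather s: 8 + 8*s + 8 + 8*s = 16*s + 16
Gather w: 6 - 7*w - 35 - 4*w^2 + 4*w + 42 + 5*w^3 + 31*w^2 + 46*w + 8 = 5*w^3 + 27*w^2 + 43*w + 21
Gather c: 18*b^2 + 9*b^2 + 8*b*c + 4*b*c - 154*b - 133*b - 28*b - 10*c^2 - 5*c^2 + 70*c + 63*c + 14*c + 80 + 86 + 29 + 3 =27*b^2 - 315*b - 15*c^2 + c*(12*b + 147) + 198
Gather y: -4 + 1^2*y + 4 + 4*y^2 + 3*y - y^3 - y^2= -y^3 + 3*y^2 + 4*y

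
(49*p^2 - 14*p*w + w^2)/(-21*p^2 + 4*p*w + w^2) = (49*p^2 - 14*p*w + w^2)/(-21*p^2 + 4*p*w + w^2)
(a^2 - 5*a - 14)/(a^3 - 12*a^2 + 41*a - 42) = (a + 2)/(a^2 - 5*a + 6)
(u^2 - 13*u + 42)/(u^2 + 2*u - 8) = (u^2 - 13*u + 42)/(u^2 + 2*u - 8)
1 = 1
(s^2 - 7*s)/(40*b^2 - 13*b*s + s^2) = s*(s - 7)/(40*b^2 - 13*b*s + s^2)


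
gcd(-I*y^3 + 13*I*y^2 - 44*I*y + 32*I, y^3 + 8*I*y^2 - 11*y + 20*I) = 1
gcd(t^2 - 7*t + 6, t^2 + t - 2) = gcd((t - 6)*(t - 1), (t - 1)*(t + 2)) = t - 1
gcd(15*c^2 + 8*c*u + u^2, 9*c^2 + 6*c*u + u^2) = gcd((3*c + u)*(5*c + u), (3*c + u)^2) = 3*c + u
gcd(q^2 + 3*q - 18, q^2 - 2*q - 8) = 1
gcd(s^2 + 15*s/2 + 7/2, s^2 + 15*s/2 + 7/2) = s^2 + 15*s/2 + 7/2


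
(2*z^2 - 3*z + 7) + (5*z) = 2*z^2 + 2*z + 7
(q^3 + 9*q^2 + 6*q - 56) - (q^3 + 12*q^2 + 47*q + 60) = -3*q^2 - 41*q - 116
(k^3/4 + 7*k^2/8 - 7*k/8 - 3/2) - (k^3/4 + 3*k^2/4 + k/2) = k^2/8 - 11*k/8 - 3/2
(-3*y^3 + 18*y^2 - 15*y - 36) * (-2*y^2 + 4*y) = 6*y^5 - 48*y^4 + 102*y^3 + 12*y^2 - 144*y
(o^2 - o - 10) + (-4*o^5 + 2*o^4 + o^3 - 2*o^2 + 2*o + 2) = -4*o^5 + 2*o^4 + o^3 - o^2 + o - 8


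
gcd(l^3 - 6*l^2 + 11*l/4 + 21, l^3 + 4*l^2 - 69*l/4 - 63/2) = l^2 - 2*l - 21/4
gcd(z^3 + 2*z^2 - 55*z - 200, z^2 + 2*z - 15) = z + 5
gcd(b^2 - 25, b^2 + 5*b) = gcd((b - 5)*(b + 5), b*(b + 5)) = b + 5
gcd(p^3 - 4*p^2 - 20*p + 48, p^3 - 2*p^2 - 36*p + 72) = p^2 - 8*p + 12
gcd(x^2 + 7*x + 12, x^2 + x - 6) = x + 3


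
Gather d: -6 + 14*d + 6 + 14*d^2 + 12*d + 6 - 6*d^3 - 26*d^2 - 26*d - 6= -6*d^3 - 12*d^2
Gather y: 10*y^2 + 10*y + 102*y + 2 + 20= 10*y^2 + 112*y + 22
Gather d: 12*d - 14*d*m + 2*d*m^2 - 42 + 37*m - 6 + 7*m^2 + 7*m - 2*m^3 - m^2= d*(2*m^2 - 14*m + 12) - 2*m^3 + 6*m^2 + 44*m - 48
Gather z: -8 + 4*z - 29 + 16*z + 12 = 20*z - 25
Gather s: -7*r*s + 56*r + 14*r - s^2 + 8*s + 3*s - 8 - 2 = 70*r - s^2 + s*(11 - 7*r) - 10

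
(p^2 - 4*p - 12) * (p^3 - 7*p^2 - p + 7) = p^5 - 11*p^4 + 15*p^3 + 95*p^2 - 16*p - 84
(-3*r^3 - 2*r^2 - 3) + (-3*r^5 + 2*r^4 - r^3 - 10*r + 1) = -3*r^5 + 2*r^4 - 4*r^3 - 2*r^2 - 10*r - 2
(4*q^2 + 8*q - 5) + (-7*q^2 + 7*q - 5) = -3*q^2 + 15*q - 10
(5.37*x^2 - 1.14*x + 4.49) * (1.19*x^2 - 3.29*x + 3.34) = 6.3903*x^4 - 19.0239*x^3 + 27.0295*x^2 - 18.5797*x + 14.9966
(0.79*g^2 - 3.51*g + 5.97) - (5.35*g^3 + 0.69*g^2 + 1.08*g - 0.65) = -5.35*g^3 + 0.1*g^2 - 4.59*g + 6.62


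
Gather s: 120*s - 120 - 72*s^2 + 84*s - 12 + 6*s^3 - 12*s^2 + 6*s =6*s^3 - 84*s^2 + 210*s - 132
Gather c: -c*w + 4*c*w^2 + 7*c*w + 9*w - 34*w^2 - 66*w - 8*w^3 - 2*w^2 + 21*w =c*(4*w^2 + 6*w) - 8*w^3 - 36*w^2 - 36*w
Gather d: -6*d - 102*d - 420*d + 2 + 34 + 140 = 176 - 528*d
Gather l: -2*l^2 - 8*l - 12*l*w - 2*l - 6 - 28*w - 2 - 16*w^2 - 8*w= -2*l^2 + l*(-12*w - 10) - 16*w^2 - 36*w - 8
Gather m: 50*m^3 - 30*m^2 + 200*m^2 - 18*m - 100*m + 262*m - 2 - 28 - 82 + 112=50*m^3 + 170*m^2 + 144*m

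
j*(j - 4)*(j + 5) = j^3 + j^2 - 20*j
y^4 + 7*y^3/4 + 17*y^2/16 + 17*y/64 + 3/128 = (y + 1/4)^2*(y + 1/2)*(y + 3/4)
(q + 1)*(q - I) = q^2 + q - I*q - I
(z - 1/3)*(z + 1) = z^2 + 2*z/3 - 1/3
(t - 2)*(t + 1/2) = t^2 - 3*t/2 - 1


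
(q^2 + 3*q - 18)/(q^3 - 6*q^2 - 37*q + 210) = (q - 3)/(q^2 - 12*q + 35)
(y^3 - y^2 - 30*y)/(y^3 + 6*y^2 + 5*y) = (y - 6)/(y + 1)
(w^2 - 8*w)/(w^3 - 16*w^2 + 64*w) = 1/(w - 8)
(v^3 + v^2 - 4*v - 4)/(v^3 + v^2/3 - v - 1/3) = 3*(v^2 - 4)/(3*v^2 - 2*v - 1)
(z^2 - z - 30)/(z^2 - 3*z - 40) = (z - 6)/(z - 8)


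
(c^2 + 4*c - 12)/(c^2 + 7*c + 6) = (c - 2)/(c + 1)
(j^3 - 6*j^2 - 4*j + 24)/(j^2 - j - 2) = (j^2 - 4*j - 12)/(j + 1)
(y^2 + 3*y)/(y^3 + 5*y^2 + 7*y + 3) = y/(y^2 + 2*y + 1)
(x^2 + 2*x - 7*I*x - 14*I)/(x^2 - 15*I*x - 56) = (x + 2)/(x - 8*I)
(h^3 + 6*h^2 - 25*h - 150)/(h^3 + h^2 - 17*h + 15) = (h^2 + h - 30)/(h^2 - 4*h + 3)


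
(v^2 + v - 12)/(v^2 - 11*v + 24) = (v + 4)/(v - 8)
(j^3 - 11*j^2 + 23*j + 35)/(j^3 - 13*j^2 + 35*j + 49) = (j - 5)/(j - 7)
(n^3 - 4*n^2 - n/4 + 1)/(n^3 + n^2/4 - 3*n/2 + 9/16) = 4*(2*n^2 - 7*n - 4)/(8*n^2 + 6*n - 9)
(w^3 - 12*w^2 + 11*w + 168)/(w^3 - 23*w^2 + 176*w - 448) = (w + 3)/(w - 8)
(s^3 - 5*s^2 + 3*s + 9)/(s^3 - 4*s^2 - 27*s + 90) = (s^2 - 2*s - 3)/(s^2 - s - 30)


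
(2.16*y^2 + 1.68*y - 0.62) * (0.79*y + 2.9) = 1.7064*y^3 + 7.5912*y^2 + 4.3822*y - 1.798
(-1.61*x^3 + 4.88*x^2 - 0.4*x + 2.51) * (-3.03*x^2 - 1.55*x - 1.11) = 4.8783*x^5 - 12.2909*x^4 - 4.5649*x^3 - 12.4021*x^2 - 3.4465*x - 2.7861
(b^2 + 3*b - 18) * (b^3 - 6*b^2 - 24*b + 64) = b^5 - 3*b^4 - 60*b^3 + 100*b^2 + 624*b - 1152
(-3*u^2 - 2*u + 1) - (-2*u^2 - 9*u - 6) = -u^2 + 7*u + 7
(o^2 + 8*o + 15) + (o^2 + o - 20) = 2*o^2 + 9*o - 5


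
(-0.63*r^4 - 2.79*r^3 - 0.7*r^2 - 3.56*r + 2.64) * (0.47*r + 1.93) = -0.2961*r^5 - 2.5272*r^4 - 5.7137*r^3 - 3.0242*r^2 - 5.63*r + 5.0952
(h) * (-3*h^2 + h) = -3*h^3 + h^2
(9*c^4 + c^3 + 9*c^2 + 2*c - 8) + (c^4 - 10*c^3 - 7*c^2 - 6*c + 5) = 10*c^4 - 9*c^3 + 2*c^2 - 4*c - 3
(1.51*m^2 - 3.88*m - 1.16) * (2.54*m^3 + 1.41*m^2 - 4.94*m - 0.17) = 3.8354*m^5 - 7.7261*m^4 - 15.8766*m^3 + 17.2749*m^2 + 6.39*m + 0.1972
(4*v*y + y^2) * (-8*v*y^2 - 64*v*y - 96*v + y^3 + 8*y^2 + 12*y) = -32*v^2*y^3 - 256*v^2*y^2 - 384*v^2*y - 4*v*y^4 - 32*v*y^3 - 48*v*y^2 + y^5 + 8*y^4 + 12*y^3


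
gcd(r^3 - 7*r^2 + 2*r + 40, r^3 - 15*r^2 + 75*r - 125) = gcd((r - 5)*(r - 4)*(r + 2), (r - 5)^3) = r - 5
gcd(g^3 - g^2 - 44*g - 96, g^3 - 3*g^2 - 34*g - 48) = g^2 - 5*g - 24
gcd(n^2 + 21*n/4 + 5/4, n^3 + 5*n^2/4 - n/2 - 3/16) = n + 1/4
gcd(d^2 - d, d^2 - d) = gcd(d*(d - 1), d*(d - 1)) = d^2 - d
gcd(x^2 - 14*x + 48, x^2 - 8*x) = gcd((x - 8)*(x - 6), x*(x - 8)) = x - 8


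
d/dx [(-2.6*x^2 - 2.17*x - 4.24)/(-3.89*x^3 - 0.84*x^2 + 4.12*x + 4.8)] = (-10.114*x^4 - 16.8826*x^3 - 62.0156*x^2 - 32.0832*x + 7.0528)/(15.1321*x^6 + 6.5352*x^5 - 31.348*x^4 - 44.2656*x^3 + 8.9104*x^2 + 39.552*x + 23.04)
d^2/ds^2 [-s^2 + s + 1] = -2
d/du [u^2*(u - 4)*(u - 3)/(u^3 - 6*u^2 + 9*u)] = (u^2 - 6*u + 12)/(u^2 - 6*u + 9)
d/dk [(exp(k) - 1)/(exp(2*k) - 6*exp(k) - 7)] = (2*(1 - exp(k))*(exp(k) - 3) + exp(2*k) - 6*exp(k) - 7)*exp(k)/(-exp(2*k) + 6*exp(k) + 7)^2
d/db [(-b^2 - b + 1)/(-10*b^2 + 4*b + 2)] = (-7*b^2 + 8*b - 3)/(2*(25*b^4 - 20*b^3 - 6*b^2 + 4*b + 1))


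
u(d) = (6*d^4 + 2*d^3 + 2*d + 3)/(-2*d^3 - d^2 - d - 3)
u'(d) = (6*d^2 + 2*d + 1)*(6*d^4 + 2*d^3 + 2*d + 3)/(-2*d^3 - d^2 - d - 3)^2 + (24*d^3 + 6*d^2 + 2)/(-2*d^3 - d^2 - d - 3)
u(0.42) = -1.11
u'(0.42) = -0.43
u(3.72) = -10.22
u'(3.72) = -3.12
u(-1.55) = 7.53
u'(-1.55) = 5.51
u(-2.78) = 8.93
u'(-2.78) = -2.68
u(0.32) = -1.08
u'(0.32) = -0.28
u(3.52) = -9.59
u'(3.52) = -3.13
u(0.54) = -1.18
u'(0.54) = -0.72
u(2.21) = -5.43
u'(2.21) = -3.21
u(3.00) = -7.96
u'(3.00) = -3.17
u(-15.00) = 45.43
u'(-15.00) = -3.00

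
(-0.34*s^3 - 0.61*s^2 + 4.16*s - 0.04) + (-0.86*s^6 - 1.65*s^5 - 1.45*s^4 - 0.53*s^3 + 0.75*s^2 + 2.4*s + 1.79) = -0.86*s^6 - 1.65*s^5 - 1.45*s^4 - 0.87*s^3 + 0.14*s^2 + 6.56*s + 1.75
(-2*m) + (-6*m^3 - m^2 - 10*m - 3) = -6*m^3 - m^2 - 12*m - 3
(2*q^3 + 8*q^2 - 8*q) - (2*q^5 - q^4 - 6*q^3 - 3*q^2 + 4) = -2*q^5 + q^4 + 8*q^3 + 11*q^2 - 8*q - 4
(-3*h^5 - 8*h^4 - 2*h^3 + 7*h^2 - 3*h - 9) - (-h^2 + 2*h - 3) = -3*h^5 - 8*h^4 - 2*h^3 + 8*h^2 - 5*h - 6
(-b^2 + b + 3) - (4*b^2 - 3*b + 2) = -5*b^2 + 4*b + 1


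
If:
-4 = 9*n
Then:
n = -4/9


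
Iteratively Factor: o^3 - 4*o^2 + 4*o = (o - 2)*(o^2 - 2*o) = o*(o - 2)*(o - 2)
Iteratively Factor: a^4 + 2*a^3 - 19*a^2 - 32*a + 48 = (a - 1)*(a^3 + 3*a^2 - 16*a - 48) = (a - 4)*(a - 1)*(a^2 + 7*a + 12) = (a - 4)*(a - 1)*(a + 4)*(a + 3)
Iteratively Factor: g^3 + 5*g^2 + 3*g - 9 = (g + 3)*(g^2 + 2*g - 3) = (g - 1)*(g + 3)*(g + 3)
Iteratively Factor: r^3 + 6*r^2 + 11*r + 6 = (r + 3)*(r^2 + 3*r + 2) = (r + 1)*(r + 3)*(r + 2)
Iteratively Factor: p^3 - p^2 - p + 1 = (p + 1)*(p^2 - 2*p + 1) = (p - 1)*(p + 1)*(p - 1)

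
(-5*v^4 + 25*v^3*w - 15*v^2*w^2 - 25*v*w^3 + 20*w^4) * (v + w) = -5*v^5 + 20*v^4*w + 10*v^3*w^2 - 40*v^2*w^3 - 5*v*w^4 + 20*w^5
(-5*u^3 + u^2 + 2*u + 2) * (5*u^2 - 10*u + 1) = -25*u^5 + 55*u^4 - 5*u^3 - 9*u^2 - 18*u + 2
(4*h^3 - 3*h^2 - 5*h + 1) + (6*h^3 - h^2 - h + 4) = 10*h^3 - 4*h^2 - 6*h + 5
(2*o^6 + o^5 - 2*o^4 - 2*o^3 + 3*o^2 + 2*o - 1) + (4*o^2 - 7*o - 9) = 2*o^6 + o^5 - 2*o^4 - 2*o^3 + 7*o^2 - 5*o - 10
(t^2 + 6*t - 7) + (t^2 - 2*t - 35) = 2*t^2 + 4*t - 42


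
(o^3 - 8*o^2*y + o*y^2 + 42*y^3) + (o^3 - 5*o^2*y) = 2*o^3 - 13*o^2*y + o*y^2 + 42*y^3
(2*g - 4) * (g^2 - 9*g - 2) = 2*g^3 - 22*g^2 + 32*g + 8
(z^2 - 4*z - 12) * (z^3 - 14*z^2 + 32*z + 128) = z^5 - 18*z^4 + 76*z^3 + 168*z^2 - 896*z - 1536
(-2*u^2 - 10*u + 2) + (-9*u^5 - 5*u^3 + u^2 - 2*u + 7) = -9*u^5 - 5*u^3 - u^2 - 12*u + 9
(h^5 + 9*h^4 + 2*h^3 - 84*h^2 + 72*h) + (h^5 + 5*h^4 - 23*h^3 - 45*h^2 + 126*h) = 2*h^5 + 14*h^4 - 21*h^3 - 129*h^2 + 198*h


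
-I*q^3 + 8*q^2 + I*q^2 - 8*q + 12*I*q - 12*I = (q + 2*I)*(q + 6*I)*(-I*q + I)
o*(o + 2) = o^2 + 2*o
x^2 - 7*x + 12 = (x - 4)*(x - 3)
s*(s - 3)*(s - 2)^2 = s^4 - 7*s^3 + 16*s^2 - 12*s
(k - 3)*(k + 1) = k^2 - 2*k - 3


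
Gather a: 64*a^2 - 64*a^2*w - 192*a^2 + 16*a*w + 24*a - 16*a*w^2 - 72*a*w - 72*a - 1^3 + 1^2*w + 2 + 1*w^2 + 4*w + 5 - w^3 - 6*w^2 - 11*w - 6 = a^2*(-64*w - 128) + a*(-16*w^2 - 56*w - 48) - w^3 - 5*w^2 - 6*w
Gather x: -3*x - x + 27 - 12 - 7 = 8 - 4*x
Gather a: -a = -a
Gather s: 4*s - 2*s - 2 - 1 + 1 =2*s - 2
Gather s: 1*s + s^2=s^2 + s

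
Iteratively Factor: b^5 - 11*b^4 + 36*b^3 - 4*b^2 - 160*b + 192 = (b - 3)*(b^4 - 8*b^3 + 12*b^2 + 32*b - 64) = (b - 3)*(b + 2)*(b^3 - 10*b^2 + 32*b - 32) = (b - 3)*(b - 2)*(b + 2)*(b^2 - 8*b + 16) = (b - 4)*(b - 3)*(b - 2)*(b + 2)*(b - 4)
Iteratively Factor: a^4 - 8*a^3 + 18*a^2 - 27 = (a - 3)*(a^3 - 5*a^2 + 3*a + 9) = (a - 3)^2*(a^2 - 2*a - 3) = (a - 3)^2*(a + 1)*(a - 3)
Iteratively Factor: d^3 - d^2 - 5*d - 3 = (d + 1)*(d^2 - 2*d - 3) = (d - 3)*(d + 1)*(d + 1)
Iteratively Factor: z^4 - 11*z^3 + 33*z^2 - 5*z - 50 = (z - 2)*(z^3 - 9*z^2 + 15*z + 25) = (z - 5)*(z - 2)*(z^2 - 4*z - 5) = (z - 5)^2*(z - 2)*(z + 1)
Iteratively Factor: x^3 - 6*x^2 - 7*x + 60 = (x + 3)*(x^2 - 9*x + 20) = (x - 4)*(x + 3)*(x - 5)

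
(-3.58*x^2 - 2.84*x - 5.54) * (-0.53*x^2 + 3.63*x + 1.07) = 1.8974*x^4 - 11.4902*x^3 - 11.2036*x^2 - 23.149*x - 5.9278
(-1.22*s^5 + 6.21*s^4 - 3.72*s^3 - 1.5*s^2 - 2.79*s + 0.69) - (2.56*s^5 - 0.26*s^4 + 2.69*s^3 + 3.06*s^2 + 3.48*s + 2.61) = -3.78*s^5 + 6.47*s^4 - 6.41*s^3 - 4.56*s^2 - 6.27*s - 1.92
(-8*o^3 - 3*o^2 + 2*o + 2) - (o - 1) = -8*o^3 - 3*o^2 + o + 3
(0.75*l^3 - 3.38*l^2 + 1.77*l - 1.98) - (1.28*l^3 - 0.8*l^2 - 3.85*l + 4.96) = -0.53*l^3 - 2.58*l^2 + 5.62*l - 6.94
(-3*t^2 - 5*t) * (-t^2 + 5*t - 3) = 3*t^4 - 10*t^3 - 16*t^2 + 15*t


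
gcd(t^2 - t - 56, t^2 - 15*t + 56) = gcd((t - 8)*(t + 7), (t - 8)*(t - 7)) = t - 8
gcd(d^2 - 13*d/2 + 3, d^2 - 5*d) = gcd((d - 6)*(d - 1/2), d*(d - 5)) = 1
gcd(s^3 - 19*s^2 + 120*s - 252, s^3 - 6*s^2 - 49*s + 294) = s^2 - 13*s + 42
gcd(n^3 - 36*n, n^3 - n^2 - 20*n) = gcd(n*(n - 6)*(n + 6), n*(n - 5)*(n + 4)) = n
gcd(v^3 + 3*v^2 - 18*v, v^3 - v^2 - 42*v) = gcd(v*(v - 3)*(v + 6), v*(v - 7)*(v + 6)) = v^2 + 6*v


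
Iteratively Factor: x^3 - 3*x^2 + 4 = (x - 2)*(x^2 - x - 2) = (x - 2)^2*(x + 1)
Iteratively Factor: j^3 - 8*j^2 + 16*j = (j - 4)*(j^2 - 4*j) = (j - 4)^2*(j)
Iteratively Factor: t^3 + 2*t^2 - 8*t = (t + 4)*(t^2 - 2*t) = t*(t + 4)*(t - 2)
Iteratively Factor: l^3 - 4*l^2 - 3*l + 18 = (l - 3)*(l^2 - l - 6) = (l - 3)^2*(l + 2)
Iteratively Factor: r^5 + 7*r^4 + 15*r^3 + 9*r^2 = (r)*(r^4 + 7*r^3 + 15*r^2 + 9*r) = r*(r + 3)*(r^3 + 4*r^2 + 3*r) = r*(r + 3)^2*(r^2 + r) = r^2*(r + 3)^2*(r + 1)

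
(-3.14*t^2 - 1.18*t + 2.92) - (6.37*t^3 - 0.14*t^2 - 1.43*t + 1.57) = -6.37*t^3 - 3.0*t^2 + 0.25*t + 1.35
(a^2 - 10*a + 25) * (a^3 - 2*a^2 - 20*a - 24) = a^5 - 12*a^4 + 25*a^3 + 126*a^2 - 260*a - 600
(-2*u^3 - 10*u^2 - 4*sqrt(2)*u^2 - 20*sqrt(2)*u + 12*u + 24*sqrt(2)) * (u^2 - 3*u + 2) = -2*u^5 - 4*sqrt(2)*u^4 - 4*u^4 - 8*sqrt(2)*u^3 + 38*u^3 - 56*u^2 + 76*sqrt(2)*u^2 - 112*sqrt(2)*u + 24*u + 48*sqrt(2)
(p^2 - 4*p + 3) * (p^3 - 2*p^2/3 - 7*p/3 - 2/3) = p^5 - 14*p^4/3 + 10*p^3/3 + 20*p^2/3 - 13*p/3 - 2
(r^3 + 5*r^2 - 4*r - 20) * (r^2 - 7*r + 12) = r^5 - 2*r^4 - 27*r^3 + 68*r^2 + 92*r - 240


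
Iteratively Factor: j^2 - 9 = (j + 3)*(j - 3)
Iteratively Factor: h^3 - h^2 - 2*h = (h + 1)*(h^2 - 2*h) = (h - 2)*(h + 1)*(h)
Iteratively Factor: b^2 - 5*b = (b - 5)*(b)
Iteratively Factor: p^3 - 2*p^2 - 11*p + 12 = (p + 3)*(p^2 - 5*p + 4) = (p - 1)*(p + 3)*(p - 4)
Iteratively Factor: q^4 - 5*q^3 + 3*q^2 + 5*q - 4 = (q - 4)*(q^3 - q^2 - q + 1) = (q - 4)*(q - 1)*(q^2 - 1) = (q - 4)*(q - 1)*(q + 1)*(q - 1)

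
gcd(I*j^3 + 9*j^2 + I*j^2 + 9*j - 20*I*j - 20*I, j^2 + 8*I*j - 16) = 1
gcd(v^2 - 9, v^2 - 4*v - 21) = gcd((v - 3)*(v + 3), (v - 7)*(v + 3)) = v + 3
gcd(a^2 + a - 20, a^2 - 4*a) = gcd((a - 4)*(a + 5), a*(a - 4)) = a - 4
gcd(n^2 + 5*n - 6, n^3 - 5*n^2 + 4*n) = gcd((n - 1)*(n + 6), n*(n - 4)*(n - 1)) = n - 1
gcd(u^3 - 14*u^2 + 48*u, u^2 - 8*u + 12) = u - 6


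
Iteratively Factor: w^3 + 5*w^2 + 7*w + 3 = (w + 1)*(w^2 + 4*w + 3) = (w + 1)^2*(w + 3)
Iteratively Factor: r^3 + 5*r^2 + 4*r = (r + 4)*(r^2 + r) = (r + 1)*(r + 4)*(r)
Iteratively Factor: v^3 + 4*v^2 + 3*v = (v)*(v^2 + 4*v + 3) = v*(v + 1)*(v + 3)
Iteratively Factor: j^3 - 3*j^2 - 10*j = (j - 5)*(j^2 + 2*j) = (j - 5)*(j + 2)*(j)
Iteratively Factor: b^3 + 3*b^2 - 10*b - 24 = (b + 4)*(b^2 - b - 6) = (b + 2)*(b + 4)*(b - 3)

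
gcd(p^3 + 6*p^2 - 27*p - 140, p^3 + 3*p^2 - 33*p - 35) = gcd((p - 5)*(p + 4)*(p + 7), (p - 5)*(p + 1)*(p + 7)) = p^2 + 2*p - 35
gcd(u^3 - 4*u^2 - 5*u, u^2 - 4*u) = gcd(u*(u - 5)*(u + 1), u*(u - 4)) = u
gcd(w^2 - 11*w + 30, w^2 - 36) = w - 6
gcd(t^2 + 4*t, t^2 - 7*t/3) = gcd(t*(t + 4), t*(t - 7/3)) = t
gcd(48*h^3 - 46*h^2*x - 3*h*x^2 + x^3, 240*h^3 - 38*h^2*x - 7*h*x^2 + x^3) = -48*h^2 - 2*h*x + x^2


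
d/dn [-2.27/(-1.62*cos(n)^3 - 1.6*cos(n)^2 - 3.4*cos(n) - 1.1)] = (11.0322*cos(n)^2 + 7.264*cos(n) + 7.718)*sin(n)/(1.62*cos(n)^3 + 1.6*cos(n)^2 + 3.4*cos(n) + 1.1)^2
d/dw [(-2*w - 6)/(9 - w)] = -24/(w - 9)^2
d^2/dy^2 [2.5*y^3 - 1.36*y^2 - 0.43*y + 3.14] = 15.0*y - 2.72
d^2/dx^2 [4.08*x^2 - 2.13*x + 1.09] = 8.16000000000000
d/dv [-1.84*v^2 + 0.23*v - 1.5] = 0.23 - 3.68*v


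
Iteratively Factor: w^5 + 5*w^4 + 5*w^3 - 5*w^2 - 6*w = (w - 1)*(w^4 + 6*w^3 + 11*w^2 + 6*w) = (w - 1)*(w + 3)*(w^3 + 3*w^2 + 2*w) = (w - 1)*(w + 1)*(w + 3)*(w^2 + 2*w) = w*(w - 1)*(w + 1)*(w + 3)*(w + 2)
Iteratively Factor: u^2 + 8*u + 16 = (u + 4)*(u + 4)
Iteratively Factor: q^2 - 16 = (q + 4)*(q - 4)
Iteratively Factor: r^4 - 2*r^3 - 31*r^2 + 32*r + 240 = (r - 4)*(r^3 + 2*r^2 - 23*r - 60) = (r - 4)*(r + 3)*(r^2 - r - 20) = (r - 5)*(r - 4)*(r + 3)*(r + 4)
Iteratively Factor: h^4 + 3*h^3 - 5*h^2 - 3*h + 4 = (h + 4)*(h^3 - h^2 - h + 1) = (h - 1)*(h + 4)*(h^2 - 1) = (h - 1)^2*(h + 4)*(h + 1)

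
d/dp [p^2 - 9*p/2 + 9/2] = 2*p - 9/2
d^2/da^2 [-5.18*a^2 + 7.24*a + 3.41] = -10.3600000000000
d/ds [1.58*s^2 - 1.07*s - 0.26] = 3.16*s - 1.07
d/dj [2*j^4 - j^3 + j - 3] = 8*j^3 - 3*j^2 + 1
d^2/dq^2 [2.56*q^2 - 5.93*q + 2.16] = 5.12000000000000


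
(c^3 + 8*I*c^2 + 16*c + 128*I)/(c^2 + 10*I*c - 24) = (c^2 + 4*I*c + 32)/(c + 6*I)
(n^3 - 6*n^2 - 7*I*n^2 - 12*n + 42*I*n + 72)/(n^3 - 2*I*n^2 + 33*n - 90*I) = (n^2 + n*(-6 - 4*I) + 24*I)/(n^2 + I*n + 30)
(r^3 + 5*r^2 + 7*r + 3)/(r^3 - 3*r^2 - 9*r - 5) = (r + 3)/(r - 5)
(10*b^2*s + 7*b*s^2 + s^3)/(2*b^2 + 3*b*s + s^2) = s*(5*b + s)/(b + s)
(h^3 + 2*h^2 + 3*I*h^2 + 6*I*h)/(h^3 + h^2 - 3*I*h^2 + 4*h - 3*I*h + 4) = h*(h^2 + h*(2 + 3*I) + 6*I)/(h^3 + h^2*(1 - 3*I) + h*(4 - 3*I) + 4)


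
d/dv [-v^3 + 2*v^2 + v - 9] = -3*v^2 + 4*v + 1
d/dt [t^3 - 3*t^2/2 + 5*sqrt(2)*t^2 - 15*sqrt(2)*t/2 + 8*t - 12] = 3*t^2 - 3*t + 10*sqrt(2)*t - 15*sqrt(2)/2 + 8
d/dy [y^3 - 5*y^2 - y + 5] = 3*y^2 - 10*y - 1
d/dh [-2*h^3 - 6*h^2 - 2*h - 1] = -6*h^2 - 12*h - 2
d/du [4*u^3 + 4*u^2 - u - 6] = 12*u^2 + 8*u - 1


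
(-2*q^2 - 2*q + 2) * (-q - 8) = 2*q^3 + 18*q^2 + 14*q - 16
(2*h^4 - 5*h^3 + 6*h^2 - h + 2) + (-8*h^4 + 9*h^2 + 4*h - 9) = -6*h^4 - 5*h^3 + 15*h^2 + 3*h - 7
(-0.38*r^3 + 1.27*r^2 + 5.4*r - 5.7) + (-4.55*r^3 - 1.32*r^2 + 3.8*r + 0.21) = -4.93*r^3 - 0.05*r^2 + 9.2*r - 5.49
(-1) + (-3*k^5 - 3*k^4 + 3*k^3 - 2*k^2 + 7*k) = -3*k^5 - 3*k^4 + 3*k^3 - 2*k^2 + 7*k - 1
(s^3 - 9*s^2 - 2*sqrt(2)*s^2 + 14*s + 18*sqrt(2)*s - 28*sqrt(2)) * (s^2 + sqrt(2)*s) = s^5 - 9*s^4 - sqrt(2)*s^4 + 10*s^3 + 9*sqrt(2)*s^3 - 14*sqrt(2)*s^2 + 36*s^2 - 56*s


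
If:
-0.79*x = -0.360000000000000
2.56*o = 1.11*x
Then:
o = 0.20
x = 0.46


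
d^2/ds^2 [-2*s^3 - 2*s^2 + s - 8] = -12*s - 4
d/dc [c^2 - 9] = 2*c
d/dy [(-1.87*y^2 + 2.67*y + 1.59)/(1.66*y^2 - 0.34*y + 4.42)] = (-3.7964*y^2 - 21.8096*y + 12.342)/(2.7556*y^4 - 1.1288*y^3 + 14.79*y^2 - 3.0056*y + 19.5364)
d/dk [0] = 0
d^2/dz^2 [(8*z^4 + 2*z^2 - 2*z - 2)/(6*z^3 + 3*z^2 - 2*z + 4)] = 4*(120*z^6 - 468*z^5 - 42*z^4 - 583*z^3 + 501*z^2 + 126*z + 16)/(216*z^9 + 324*z^8 - 54*z^7 + 243*z^6 + 450*z^5 - 144*z^4 + 136*z^3 + 192*z^2 - 96*z + 64)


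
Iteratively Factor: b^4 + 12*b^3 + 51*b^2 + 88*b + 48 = (b + 1)*(b^3 + 11*b^2 + 40*b + 48) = (b + 1)*(b + 3)*(b^2 + 8*b + 16) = (b + 1)*(b + 3)*(b + 4)*(b + 4)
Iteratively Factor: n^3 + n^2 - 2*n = (n)*(n^2 + n - 2) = n*(n - 1)*(n + 2)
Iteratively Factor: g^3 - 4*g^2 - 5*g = (g + 1)*(g^2 - 5*g) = g*(g + 1)*(g - 5)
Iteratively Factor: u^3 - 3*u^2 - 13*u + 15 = (u - 5)*(u^2 + 2*u - 3) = (u - 5)*(u - 1)*(u + 3)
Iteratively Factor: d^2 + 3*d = (d)*(d + 3)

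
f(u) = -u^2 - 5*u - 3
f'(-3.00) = 1.00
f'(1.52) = -8.04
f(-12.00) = -87.00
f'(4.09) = -13.18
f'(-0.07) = -4.86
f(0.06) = -3.30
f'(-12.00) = 19.00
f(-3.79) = 1.59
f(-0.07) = -2.65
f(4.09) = -40.18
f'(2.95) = -10.90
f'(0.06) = -5.12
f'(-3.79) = 2.58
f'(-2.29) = -0.42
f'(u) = -2*u - 5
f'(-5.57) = 6.14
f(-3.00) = 3.00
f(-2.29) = 3.21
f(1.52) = -12.91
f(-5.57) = -6.17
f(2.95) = -26.45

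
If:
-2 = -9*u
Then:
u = 2/9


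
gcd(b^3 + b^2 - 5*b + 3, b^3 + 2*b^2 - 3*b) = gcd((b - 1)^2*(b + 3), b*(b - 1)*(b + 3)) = b^2 + 2*b - 3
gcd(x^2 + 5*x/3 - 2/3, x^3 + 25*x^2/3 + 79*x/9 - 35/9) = x - 1/3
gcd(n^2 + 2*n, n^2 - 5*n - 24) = 1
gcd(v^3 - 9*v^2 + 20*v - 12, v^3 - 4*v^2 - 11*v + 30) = v - 2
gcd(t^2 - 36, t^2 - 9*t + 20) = 1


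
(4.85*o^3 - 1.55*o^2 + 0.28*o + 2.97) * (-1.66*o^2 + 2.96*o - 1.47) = -8.051*o^5 + 16.929*o^4 - 12.1823*o^3 - 1.8229*o^2 + 8.3796*o - 4.3659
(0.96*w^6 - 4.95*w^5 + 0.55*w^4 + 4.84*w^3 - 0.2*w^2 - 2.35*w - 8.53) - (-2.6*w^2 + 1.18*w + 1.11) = 0.96*w^6 - 4.95*w^5 + 0.55*w^4 + 4.84*w^3 + 2.4*w^2 - 3.53*w - 9.64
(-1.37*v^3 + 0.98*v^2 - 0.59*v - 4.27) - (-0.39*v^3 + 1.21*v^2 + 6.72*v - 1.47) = -0.98*v^3 - 0.23*v^2 - 7.31*v - 2.8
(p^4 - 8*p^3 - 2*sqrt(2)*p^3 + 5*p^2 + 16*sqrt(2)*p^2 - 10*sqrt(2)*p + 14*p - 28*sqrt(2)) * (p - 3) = p^5 - 11*p^4 - 2*sqrt(2)*p^4 + 29*p^3 + 22*sqrt(2)*p^3 - 58*sqrt(2)*p^2 - p^2 - 42*p + 2*sqrt(2)*p + 84*sqrt(2)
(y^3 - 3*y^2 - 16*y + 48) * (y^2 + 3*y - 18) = y^5 - 43*y^3 + 54*y^2 + 432*y - 864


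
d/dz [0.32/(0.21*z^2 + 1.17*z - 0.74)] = (-0.1344*z - 0.3744)/(0.21*z^2 + 1.17*z - 0.74)^2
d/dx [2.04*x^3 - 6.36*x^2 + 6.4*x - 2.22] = 6.12*x^2 - 12.72*x + 6.4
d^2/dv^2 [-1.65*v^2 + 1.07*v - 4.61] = -3.30000000000000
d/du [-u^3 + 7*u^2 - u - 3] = -3*u^2 + 14*u - 1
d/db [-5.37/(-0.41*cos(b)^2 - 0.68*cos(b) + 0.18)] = (4.4034*cos(b) + 3.6516)*sin(b)/(0.41*cos(b)^2 + 0.68*cos(b) - 0.18)^2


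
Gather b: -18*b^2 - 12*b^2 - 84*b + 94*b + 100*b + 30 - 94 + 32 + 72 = -30*b^2 + 110*b + 40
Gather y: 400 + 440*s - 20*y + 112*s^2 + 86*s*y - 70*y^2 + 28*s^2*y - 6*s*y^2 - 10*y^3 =112*s^2 + 440*s - 10*y^3 + y^2*(-6*s - 70) + y*(28*s^2 + 86*s - 20) + 400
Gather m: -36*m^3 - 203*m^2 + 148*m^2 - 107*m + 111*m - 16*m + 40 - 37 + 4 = -36*m^3 - 55*m^2 - 12*m + 7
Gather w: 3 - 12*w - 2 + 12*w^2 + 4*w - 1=12*w^2 - 8*w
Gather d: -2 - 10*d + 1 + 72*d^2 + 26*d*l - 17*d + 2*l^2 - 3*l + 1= 72*d^2 + d*(26*l - 27) + 2*l^2 - 3*l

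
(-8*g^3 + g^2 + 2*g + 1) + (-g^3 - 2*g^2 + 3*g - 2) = -9*g^3 - g^2 + 5*g - 1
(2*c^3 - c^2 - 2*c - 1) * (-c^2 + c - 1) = -2*c^5 + 3*c^4 - c^3 + c + 1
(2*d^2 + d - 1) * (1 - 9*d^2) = -18*d^4 - 9*d^3 + 11*d^2 + d - 1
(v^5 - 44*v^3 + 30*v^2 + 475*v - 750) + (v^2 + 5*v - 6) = v^5 - 44*v^3 + 31*v^2 + 480*v - 756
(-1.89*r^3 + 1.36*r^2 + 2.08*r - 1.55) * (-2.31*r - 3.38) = 4.3659*r^4 + 3.2466*r^3 - 9.4016*r^2 - 3.4499*r + 5.239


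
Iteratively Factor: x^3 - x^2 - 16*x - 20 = (x - 5)*(x^2 + 4*x + 4) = (x - 5)*(x + 2)*(x + 2)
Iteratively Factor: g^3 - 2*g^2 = (g)*(g^2 - 2*g) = g^2*(g - 2)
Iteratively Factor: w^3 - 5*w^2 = (w)*(w^2 - 5*w) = w^2*(w - 5)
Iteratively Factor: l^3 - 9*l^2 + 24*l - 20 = (l - 5)*(l^2 - 4*l + 4) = (l - 5)*(l - 2)*(l - 2)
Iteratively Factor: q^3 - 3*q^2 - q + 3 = (q - 3)*(q^2 - 1) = (q - 3)*(q + 1)*(q - 1)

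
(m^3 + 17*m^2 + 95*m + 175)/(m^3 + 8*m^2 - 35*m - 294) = (m^2 + 10*m + 25)/(m^2 + m - 42)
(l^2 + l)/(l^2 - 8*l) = (l + 1)/(l - 8)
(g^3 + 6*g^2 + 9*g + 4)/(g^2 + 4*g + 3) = (g^2 + 5*g + 4)/(g + 3)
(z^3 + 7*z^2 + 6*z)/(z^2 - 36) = z*(z + 1)/(z - 6)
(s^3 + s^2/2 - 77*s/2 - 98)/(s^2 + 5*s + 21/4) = 2*(s^2 - 3*s - 28)/(2*s + 3)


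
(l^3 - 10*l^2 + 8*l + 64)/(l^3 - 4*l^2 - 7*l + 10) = (l^2 - 12*l + 32)/(l^2 - 6*l + 5)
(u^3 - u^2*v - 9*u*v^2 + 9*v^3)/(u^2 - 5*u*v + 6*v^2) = (u^2 + 2*u*v - 3*v^2)/(u - 2*v)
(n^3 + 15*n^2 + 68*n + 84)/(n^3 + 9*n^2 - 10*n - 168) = (n + 2)/(n - 4)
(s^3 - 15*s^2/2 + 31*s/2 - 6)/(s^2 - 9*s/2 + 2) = s - 3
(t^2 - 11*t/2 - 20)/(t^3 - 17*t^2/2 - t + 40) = (2*t + 5)/(2*t^2 - t - 10)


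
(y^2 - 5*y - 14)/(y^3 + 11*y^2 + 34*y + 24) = (y^2 - 5*y - 14)/(y^3 + 11*y^2 + 34*y + 24)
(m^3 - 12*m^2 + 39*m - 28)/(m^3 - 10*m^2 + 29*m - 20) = (m - 7)/(m - 5)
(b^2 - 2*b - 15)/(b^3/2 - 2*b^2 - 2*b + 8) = 2*(b^2 - 2*b - 15)/(b^3 - 4*b^2 - 4*b + 16)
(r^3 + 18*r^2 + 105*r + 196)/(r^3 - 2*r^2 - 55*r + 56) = (r^2 + 11*r + 28)/(r^2 - 9*r + 8)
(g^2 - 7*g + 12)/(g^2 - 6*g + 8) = (g - 3)/(g - 2)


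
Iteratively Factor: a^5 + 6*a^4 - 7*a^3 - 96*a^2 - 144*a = (a - 4)*(a^4 + 10*a^3 + 33*a^2 + 36*a) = a*(a - 4)*(a^3 + 10*a^2 + 33*a + 36) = a*(a - 4)*(a + 4)*(a^2 + 6*a + 9) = a*(a - 4)*(a + 3)*(a + 4)*(a + 3)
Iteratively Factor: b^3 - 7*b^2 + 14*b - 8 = (b - 1)*(b^2 - 6*b + 8) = (b - 4)*(b - 1)*(b - 2)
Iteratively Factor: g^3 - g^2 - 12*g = (g - 4)*(g^2 + 3*g) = g*(g - 4)*(g + 3)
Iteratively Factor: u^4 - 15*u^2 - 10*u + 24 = (u + 2)*(u^3 - 2*u^2 - 11*u + 12) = (u - 1)*(u + 2)*(u^2 - u - 12) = (u - 1)*(u + 2)*(u + 3)*(u - 4)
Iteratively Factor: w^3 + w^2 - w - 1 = (w + 1)*(w^2 - 1) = (w + 1)^2*(w - 1)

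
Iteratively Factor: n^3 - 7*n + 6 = (n - 1)*(n^2 + n - 6) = (n - 2)*(n - 1)*(n + 3)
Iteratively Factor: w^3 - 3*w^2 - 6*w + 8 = (w + 2)*(w^2 - 5*w + 4) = (w - 1)*(w + 2)*(w - 4)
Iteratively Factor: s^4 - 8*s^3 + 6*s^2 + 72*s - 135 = (s - 3)*(s^3 - 5*s^2 - 9*s + 45) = (s - 5)*(s - 3)*(s^2 - 9) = (s - 5)*(s - 3)*(s + 3)*(s - 3)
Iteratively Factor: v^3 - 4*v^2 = (v)*(v^2 - 4*v) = v^2*(v - 4)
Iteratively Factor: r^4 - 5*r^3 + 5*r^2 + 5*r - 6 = (r - 2)*(r^3 - 3*r^2 - r + 3) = (r - 2)*(r - 1)*(r^2 - 2*r - 3) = (r - 2)*(r - 1)*(r + 1)*(r - 3)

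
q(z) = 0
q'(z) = 0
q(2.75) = 0.00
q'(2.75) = 0.00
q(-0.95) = 0.00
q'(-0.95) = 0.00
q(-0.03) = 0.00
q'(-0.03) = 0.00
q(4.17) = 0.00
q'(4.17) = 0.00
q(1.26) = 0.00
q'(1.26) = 0.00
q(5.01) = 0.00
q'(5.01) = 0.00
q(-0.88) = 0.00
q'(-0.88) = 0.00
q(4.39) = 0.00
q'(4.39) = 0.00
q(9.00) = 0.00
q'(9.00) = 0.00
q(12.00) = 0.00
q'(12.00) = 0.00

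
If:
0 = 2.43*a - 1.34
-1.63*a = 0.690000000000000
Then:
No Solution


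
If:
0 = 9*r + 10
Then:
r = -10/9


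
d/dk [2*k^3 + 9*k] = 6*k^2 + 9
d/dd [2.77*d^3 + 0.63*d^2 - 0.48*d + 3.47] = 8.31*d^2 + 1.26*d - 0.48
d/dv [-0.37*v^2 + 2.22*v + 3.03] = 2.22 - 0.74*v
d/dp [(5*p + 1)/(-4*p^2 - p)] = (20*p^2 + 8*p + 1)/(p^2*(16*p^2 + 8*p + 1))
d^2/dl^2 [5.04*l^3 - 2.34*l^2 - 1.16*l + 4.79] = 30.24*l - 4.68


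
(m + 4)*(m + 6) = m^2 + 10*m + 24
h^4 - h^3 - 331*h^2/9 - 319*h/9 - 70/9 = (h - 7)*(h + 1/3)*(h + 2/3)*(h + 5)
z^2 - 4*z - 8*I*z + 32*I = (z - 4)*(z - 8*I)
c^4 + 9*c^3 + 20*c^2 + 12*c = c*(c + 1)*(c + 2)*(c + 6)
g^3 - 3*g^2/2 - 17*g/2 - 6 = (g - 4)*(g + 1)*(g + 3/2)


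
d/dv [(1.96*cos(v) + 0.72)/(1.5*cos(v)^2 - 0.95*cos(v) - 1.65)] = (2.94*cos(v)^2 + 2.16*cos(v) + 2.55)*sin(v)/(2.25*cos(v)^4 - 2.85*cos(v)^3 - 4.0475*cos(v)^2 + 3.135*cos(v) + 2.7225)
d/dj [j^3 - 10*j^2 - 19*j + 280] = 3*j^2 - 20*j - 19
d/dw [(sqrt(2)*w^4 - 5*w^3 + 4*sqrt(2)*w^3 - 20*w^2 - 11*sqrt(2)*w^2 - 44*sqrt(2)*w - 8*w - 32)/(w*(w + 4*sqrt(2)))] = (2*sqrt(2)*w^5 + 4*sqrt(2)*w^4 + 19*w^4 - 40*sqrt(2)*w^3 + 64*w^3 - 80*w^2 - 36*sqrt(2)*w^2 + 64*w + 128*sqrt(2))/(w^2*(w^2 + 8*sqrt(2)*w + 32))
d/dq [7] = 0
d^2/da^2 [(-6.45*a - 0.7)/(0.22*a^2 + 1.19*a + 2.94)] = (-(0.44*a + 1.19)*(0.88*a + 2.38)*(6.45*a + 0.7) + (8.514*a + 15.659)*(0.22*a^2 + 1.19*a + 2.94))/(0.22*a^2 + 1.19*a + 2.94)^3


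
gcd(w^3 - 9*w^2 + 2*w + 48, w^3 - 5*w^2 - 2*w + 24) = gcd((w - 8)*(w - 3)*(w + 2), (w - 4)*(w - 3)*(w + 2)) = w^2 - w - 6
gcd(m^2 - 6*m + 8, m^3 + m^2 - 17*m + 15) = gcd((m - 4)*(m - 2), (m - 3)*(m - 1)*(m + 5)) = 1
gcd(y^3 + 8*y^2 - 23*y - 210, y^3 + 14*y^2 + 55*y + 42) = y^2 + 13*y + 42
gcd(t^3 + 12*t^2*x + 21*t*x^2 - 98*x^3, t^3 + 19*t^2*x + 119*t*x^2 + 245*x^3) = t^2 + 14*t*x + 49*x^2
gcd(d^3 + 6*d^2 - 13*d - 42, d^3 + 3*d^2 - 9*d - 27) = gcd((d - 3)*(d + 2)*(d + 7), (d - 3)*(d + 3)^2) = d - 3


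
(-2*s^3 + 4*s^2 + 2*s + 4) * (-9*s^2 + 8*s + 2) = 18*s^5 - 52*s^4 + 10*s^3 - 12*s^2 + 36*s + 8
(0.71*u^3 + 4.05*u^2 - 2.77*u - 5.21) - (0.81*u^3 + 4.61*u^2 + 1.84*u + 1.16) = -0.1*u^3 - 0.56*u^2 - 4.61*u - 6.37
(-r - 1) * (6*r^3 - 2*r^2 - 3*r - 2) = -6*r^4 - 4*r^3 + 5*r^2 + 5*r + 2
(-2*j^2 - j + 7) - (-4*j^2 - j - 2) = 2*j^2 + 9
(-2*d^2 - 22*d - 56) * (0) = 0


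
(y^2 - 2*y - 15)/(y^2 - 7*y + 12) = (y^2 - 2*y - 15)/(y^2 - 7*y + 12)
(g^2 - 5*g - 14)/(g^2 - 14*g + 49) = (g + 2)/(g - 7)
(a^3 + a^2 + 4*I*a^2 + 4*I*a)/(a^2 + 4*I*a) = a + 1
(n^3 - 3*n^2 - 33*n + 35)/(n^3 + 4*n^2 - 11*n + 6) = (n^2 - 2*n - 35)/(n^2 + 5*n - 6)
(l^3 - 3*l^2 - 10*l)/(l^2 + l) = (l^2 - 3*l - 10)/(l + 1)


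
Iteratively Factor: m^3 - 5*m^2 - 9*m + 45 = (m - 3)*(m^2 - 2*m - 15) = (m - 3)*(m + 3)*(m - 5)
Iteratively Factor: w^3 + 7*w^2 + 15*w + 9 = (w + 1)*(w^2 + 6*w + 9) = (w + 1)*(w + 3)*(w + 3)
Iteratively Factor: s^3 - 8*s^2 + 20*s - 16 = (s - 2)*(s^2 - 6*s + 8) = (s - 4)*(s - 2)*(s - 2)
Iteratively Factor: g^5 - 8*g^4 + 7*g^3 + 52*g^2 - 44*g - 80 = (g - 5)*(g^4 - 3*g^3 - 8*g^2 + 12*g + 16) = (g - 5)*(g - 2)*(g^3 - g^2 - 10*g - 8) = (g - 5)*(g - 4)*(g - 2)*(g^2 + 3*g + 2) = (g - 5)*(g - 4)*(g - 2)*(g + 2)*(g + 1)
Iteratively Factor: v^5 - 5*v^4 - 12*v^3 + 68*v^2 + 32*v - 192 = (v - 4)*(v^4 - v^3 - 16*v^2 + 4*v + 48) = (v - 4)^2*(v^3 + 3*v^2 - 4*v - 12) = (v - 4)^2*(v - 2)*(v^2 + 5*v + 6) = (v - 4)^2*(v - 2)*(v + 2)*(v + 3)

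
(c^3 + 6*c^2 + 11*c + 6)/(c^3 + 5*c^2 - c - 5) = (c^2 + 5*c + 6)/(c^2 + 4*c - 5)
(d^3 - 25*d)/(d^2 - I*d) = (d^2 - 25)/(d - I)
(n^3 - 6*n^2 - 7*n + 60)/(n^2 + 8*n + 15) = (n^2 - 9*n + 20)/(n + 5)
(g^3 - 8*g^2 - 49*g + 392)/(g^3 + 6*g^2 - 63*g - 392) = (g - 7)/(g + 7)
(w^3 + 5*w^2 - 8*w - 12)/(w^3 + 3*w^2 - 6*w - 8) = (w + 6)/(w + 4)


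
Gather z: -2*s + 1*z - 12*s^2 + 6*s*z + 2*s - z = -12*s^2 + 6*s*z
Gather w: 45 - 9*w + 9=54 - 9*w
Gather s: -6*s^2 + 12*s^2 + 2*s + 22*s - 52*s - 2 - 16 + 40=6*s^2 - 28*s + 22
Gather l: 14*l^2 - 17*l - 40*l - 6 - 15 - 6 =14*l^2 - 57*l - 27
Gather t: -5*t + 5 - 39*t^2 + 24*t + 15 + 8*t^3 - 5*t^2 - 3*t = 8*t^3 - 44*t^2 + 16*t + 20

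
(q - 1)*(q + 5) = q^2 + 4*q - 5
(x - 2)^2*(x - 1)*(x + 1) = x^4 - 4*x^3 + 3*x^2 + 4*x - 4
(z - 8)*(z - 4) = z^2 - 12*z + 32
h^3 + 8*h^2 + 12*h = h*(h + 2)*(h + 6)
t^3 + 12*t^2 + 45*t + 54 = (t + 3)^2*(t + 6)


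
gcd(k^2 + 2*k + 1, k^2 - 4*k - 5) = k + 1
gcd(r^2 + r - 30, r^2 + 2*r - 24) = r + 6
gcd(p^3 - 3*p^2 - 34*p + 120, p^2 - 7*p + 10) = p - 5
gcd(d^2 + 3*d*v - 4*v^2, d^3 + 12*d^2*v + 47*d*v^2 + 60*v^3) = d + 4*v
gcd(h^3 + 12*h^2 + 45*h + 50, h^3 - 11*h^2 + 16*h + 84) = h + 2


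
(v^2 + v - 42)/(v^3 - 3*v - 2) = (-v^2 - v + 42)/(-v^3 + 3*v + 2)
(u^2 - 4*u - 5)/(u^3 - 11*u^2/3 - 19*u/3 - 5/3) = 3/(3*u + 1)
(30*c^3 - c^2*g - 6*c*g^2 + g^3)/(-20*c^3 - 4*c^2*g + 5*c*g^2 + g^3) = (-15*c^2 + 8*c*g - g^2)/(10*c^2 - 3*c*g - g^2)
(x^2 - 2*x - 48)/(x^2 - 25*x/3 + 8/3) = 3*(x + 6)/(3*x - 1)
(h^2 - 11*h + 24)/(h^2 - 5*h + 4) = (h^2 - 11*h + 24)/(h^2 - 5*h + 4)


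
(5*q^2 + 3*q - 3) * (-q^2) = -5*q^4 - 3*q^3 + 3*q^2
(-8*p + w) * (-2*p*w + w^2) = 16*p^2*w - 10*p*w^2 + w^3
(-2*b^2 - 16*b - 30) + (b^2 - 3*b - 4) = -b^2 - 19*b - 34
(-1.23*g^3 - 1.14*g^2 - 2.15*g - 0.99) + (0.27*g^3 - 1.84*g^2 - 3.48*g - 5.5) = -0.96*g^3 - 2.98*g^2 - 5.63*g - 6.49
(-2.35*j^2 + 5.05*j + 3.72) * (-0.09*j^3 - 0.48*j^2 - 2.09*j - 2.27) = 0.2115*j^5 + 0.6735*j^4 + 2.1527*j^3 - 7.0056*j^2 - 19.2383*j - 8.4444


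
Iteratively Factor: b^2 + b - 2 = (b - 1)*(b + 2)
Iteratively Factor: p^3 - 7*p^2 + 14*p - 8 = (p - 2)*(p^2 - 5*p + 4) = (p - 2)*(p - 1)*(p - 4)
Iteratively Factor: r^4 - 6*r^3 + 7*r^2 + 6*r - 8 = (r + 1)*(r^3 - 7*r^2 + 14*r - 8) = (r - 4)*(r + 1)*(r^2 - 3*r + 2) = (r - 4)*(r - 1)*(r + 1)*(r - 2)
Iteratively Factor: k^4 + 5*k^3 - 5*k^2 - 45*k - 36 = (k + 1)*(k^3 + 4*k^2 - 9*k - 36) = (k - 3)*(k + 1)*(k^2 + 7*k + 12) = (k - 3)*(k + 1)*(k + 4)*(k + 3)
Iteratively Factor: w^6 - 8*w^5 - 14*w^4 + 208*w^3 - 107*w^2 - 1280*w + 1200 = (w + 4)*(w^5 - 12*w^4 + 34*w^3 + 72*w^2 - 395*w + 300) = (w - 1)*(w + 4)*(w^4 - 11*w^3 + 23*w^2 + 95*w - 300) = (w - 5)*(w - 1)*(w + 4)*(w^3 - 6*w^2 - 7*w + 60) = (w - 5)*(w - 1)*(w + 3)*(w + 4)*(w^2 - 9*w + 20) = (w - 5)^2*(w - 1)*(w + 3)*(w + 4)*(w - 4)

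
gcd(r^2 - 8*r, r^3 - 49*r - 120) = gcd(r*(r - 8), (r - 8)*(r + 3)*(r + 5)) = r - 8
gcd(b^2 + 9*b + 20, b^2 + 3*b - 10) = b + 5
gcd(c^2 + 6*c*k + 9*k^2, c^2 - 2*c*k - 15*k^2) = c + 3*k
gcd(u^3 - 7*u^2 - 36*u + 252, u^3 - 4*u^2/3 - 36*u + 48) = u^2 - 36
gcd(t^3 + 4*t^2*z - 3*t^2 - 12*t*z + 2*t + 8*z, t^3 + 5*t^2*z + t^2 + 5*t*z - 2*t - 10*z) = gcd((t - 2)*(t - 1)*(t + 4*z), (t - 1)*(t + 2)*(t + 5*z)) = t - 1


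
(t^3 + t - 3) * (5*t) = 5*t^4 + 5*t^2 - 15*t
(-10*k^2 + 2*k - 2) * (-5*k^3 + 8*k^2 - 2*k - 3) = 50*k^5 - 90*k^4 + 46*k^3 + 10*k^2 - 2*k + 6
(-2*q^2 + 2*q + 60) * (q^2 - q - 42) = -2*q^4 + 4*q^3 + 142*q^2 - 144*q - 2520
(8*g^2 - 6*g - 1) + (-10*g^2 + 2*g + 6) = -2*g^2 - 4*g + 5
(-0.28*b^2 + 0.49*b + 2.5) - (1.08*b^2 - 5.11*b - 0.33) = -1.36*b^2 + 5.6*b + 2.83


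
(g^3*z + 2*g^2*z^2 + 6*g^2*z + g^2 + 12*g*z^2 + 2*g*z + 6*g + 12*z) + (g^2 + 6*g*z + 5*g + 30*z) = g^3*z + 2*g^2*z^2 + 6*g^2*z + 2*g^2 + 12*g*z^2 + 8*g*z + 11*g + 42*z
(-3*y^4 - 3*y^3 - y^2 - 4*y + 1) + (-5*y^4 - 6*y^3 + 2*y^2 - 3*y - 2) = -8*y^4 - 9*y^3 + y^2 - 7*y - 1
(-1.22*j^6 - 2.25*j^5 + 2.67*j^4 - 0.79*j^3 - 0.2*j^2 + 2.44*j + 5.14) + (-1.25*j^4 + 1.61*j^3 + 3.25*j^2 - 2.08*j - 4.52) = -1.22*j^6 - 2.25*j^5 + 1.42*j^4 + 0.82*j^3 + 3.05*j^2 + 0.36*j + 0.62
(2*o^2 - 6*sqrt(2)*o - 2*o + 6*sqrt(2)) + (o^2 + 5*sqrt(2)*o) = 3*o^2 - 2*o - sqrt(2)*o + 6*sqrt(2)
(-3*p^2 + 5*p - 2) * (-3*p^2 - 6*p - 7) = 9*p^4 + 3*p^3 - 3*p^2 - 23*p + 14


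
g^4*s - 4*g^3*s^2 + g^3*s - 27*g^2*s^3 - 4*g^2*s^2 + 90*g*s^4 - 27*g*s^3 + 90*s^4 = (g - 6*s)*(g - 3*s)*(g + 5*s)*(g*s + s)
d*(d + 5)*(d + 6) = d^3 + 11*d^2 + 30*d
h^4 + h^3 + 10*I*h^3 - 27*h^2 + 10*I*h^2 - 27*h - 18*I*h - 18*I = (h + 1)*(h + I)*(h + 3*I)*(h + 6*I)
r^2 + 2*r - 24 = (r - 4)*(r + 6)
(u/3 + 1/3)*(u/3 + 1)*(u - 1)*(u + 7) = u^4/9 + 10*u^3/9 + 20*u^2/9 - 10*u/9 - 7/3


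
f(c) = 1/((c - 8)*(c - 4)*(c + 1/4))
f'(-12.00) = 0.00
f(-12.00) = 0.00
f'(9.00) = -0.03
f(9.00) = 0.02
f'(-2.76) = -0.00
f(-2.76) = -0.01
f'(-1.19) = -0.03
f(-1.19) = -0.02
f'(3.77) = 1.11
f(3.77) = 0.26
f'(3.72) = 0.75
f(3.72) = 0.21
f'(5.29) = 0.03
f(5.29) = -0.05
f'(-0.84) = -0.08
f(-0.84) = -0.04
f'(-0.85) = -0.08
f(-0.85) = -0.04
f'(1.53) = -0.00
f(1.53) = 0.04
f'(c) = -1/((c - 8)*(c - 4)*(c + 1/4)^2) - 1/((c - 8)*(c - 4)^2*(c + 1/4)) - 1/((c - 8)^2*(c - 4)*(c + 1/4)) = 8*(-6*c^2 + 47*c - 58)/(16*c^6 - 376*c^5 + 3137*c^4 - 10648*c^3 + 10448*c^2 + 7424*c + 1024)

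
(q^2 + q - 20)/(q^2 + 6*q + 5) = (q - 4)/(q + 1)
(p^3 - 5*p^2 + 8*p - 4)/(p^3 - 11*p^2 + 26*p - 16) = (p - 2)/(p - 8)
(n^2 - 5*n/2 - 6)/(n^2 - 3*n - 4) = (n + 3/2)/(n + 1)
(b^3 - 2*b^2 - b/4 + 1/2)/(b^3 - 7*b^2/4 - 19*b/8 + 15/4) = 2*(4*b^2 - 1)/(8*b^2 + 2*b - 15)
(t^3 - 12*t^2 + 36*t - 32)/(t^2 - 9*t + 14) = (t^2 - 10*t + 16)/(t - 7)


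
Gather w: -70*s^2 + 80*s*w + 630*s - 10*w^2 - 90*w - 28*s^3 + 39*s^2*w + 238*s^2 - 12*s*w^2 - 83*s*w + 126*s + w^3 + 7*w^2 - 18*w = -28*s^3 + 168*s^2 + 756*s + w^3 + w^2*(-12*s - 3) + w*(39*s^2 - 3*s - 108)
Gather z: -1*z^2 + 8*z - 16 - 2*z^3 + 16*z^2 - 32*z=-2*z^3 + 15*z^2 - 24*z - 16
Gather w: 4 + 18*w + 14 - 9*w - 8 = 9*w + 10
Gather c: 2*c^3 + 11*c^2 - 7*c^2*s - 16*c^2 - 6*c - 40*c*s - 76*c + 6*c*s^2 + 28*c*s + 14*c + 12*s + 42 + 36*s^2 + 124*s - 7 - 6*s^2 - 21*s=2*c^3 + c^2*(-7*s - 5) + c*(6*s^2 - 12*s - 68) + 30*s^2 + 115*s + 35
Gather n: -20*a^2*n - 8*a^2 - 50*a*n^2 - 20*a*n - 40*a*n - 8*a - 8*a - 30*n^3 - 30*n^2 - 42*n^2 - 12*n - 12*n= -8*a^2 - 16*a - 30*n^3 + n^2*(-50*a - 72) + n*(-20*a^2 - 60*a - 24)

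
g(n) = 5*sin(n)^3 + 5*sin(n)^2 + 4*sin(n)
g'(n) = 15*sin(n)^2*cos(n) + 10*sin(n)*cos(n) + 4*cos(n)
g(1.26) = 12.66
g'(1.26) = 8.29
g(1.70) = 13.76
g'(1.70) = -3.69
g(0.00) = 0.00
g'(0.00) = 4.00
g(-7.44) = -3.31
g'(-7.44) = 2.98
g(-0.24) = -0.74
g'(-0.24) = 2.40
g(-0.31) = -0.90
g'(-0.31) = 2.23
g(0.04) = 0.17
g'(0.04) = 4.42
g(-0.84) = -2.27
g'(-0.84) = 3.25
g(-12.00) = 4.36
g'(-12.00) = 11.55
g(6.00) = -0.84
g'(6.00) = 2.28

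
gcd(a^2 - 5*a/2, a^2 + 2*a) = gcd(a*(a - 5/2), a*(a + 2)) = a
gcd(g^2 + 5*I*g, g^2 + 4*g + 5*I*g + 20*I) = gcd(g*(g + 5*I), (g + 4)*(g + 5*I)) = g + 5*I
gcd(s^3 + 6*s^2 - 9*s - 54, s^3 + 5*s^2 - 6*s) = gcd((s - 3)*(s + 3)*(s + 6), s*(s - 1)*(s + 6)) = s + 6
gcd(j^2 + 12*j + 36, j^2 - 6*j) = 1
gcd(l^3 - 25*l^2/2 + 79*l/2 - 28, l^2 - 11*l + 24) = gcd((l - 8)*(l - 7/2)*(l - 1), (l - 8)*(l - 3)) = l - 8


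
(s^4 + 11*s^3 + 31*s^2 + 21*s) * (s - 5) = s^5 + 6*s^4 - 24*s^3 - 134*s^2 - 105*s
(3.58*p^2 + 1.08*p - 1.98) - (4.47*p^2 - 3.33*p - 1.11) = -0.89*p^2 + 4.41*p - 0.87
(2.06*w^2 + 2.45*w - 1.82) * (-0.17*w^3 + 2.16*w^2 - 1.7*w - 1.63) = -0.3502*w^5 + 4.0331*w^4 + 2.0994*w^3 - 11.454*w^2 - 0.8995*w + 2.9666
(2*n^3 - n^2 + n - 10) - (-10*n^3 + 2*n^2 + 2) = 12*n^3 - 3*n^2 + n - 12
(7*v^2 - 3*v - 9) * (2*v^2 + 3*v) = 14*v^4 + 15*v^3 - 27*v^2 - 27*v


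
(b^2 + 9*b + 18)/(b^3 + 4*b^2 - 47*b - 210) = (b + 3)/(b^2 - 2*b - 35)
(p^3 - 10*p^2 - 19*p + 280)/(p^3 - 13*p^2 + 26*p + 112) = (p + 5)/(p + 2)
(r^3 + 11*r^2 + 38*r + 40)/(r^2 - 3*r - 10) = (r^2 + 9*r + 20)/(r - 5)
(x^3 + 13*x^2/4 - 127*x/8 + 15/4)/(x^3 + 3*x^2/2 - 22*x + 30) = (x - 1/4)/(x - 2)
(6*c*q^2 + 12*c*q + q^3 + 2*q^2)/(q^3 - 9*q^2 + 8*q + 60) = q*(6*c + q)/(q^2 - 11*q + 30)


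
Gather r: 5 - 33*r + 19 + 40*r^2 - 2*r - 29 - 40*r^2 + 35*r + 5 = 0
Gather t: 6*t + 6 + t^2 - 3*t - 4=t^2 + 3*t + 2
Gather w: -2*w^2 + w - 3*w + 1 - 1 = -2*w^2 - 2*w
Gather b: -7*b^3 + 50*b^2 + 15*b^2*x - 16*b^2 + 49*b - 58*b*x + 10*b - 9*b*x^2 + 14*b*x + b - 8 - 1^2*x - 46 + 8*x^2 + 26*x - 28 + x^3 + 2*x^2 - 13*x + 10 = -7*b^3 + b^2*(15*x + 34) + b*(-9*x^2 - 44*x + 60) + x^3 + 10*x^2 + 12*x - 72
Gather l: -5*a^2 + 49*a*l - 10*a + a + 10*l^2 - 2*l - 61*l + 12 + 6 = -5*a^2 - 9*a + 10*l^2 + l*(49*a - 63) + 18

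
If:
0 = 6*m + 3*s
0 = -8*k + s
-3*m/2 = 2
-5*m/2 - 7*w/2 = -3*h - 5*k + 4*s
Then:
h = 7*w/6 + 17/9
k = 1/3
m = -4/3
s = 8/3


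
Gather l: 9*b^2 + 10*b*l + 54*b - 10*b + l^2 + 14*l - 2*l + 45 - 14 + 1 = 9*b^2 + 44*b + l^2 + l*(10*b + 12) + 32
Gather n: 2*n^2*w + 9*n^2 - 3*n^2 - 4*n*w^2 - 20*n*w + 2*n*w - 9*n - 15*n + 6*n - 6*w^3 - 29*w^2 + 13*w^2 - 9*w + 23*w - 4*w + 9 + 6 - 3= n^2*(2*w + 6) + n*(-4*w^2 - 18*w - 18) - 6*w^3 - 16*w^2 + 10*w + 12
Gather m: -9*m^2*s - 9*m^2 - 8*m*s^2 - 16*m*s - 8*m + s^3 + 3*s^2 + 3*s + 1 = m^2*(-9*s - 9) + m*(-8*s^2 - 16*s - 8) + s^3 + 3*s^2 + 3*s + 1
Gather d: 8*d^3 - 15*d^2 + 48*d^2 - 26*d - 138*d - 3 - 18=8*d^3 + 33*d^2 - 164*d - 21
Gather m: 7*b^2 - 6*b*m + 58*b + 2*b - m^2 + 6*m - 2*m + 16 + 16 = 7*b^2 + 60*b - m^2 + m*(4 - 6*b) + 32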